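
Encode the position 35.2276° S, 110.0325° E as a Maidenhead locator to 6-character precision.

OF54as

Offset from 180°W / 90°S: lon 290.0325°, lat 54.7724°.
Field (20°×10°, letters A–R): lon ⌊290.0325/20⌋ = 14 → O; lat ⌊54.7724/10⌋ = 5 → F.
Square (2°×1°, digits 0–9): lon ⌊10.0325/2⌋ = 5; lat ⌊4.7724/1⌋ = 4.
Subsquare (5′×2.5′, letters a–x): lon ⌊0.0325/0.0833333⌋ = 0 → a; lat ⌊0.7724/0.0416667⌋ = 18 → s.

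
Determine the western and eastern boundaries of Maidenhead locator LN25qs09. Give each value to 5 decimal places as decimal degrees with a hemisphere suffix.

Field L=11, N=13: +11·20° lon, +13·10° lat → SW at lon 40°, lat 40°.
Square 2, 5: +2·2° lon, +5·1° lat → SW at lon 44°, lat 45°.
Subsquare q=16, s=18: +16·0.0833333° lon, +18·0.0416667° lat → SW at lon 45.3333°, lat 45.75°.
Extended square 0, 9: +0·0.00833333° lon, +9·0.00416667° lat → SW at lon 45.3333°, lat 45.7875°.
Cell spans 0.00833333° lon × 0.00416667° lat.
west 45.33333° E, east 45.34167° E.

45.33333° E, 45.34167° E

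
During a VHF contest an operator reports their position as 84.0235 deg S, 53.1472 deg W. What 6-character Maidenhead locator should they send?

Shift to the Maidenhead origin (180°W, 90°S): lon 126.8528, lat 5.9765.
Field: lon ⌊126.8528/20⌋ = 6 → G; lat ⌊5.9765/10⌋ = 0 → A.
Square: lon ⌊6.8528/2⌋ = 3; lat ⌊5.9765/1⌋ = 5.
Subsquare: lon ⌊0.8528/0.0833333⌋ = 10 → k; lat ⌊0.9765/0.0416667⌋ = 23 → x.

GA35kx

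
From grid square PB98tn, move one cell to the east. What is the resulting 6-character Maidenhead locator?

PB98un

Longitude subsquare t = 19; +1 → 20 = u.
The latitude characters are unchanged.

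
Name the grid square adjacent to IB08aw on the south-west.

HB98xv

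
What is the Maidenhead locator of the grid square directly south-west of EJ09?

DJ98

Longitude square 0; −1 → -1, wraps to 9, carry into field.
Longitude field E = 4; −1 → 3 = D.
Latitude square 9; −1 → 8.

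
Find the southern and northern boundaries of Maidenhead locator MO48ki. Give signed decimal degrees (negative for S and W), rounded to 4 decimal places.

Field M=12, O=14: +12·20° lon, +14·10° lat → SW at lon 60°, lat 50°.
Square 4, 8: +4·2° lon, +8·1° lat → SW at lon 68°, lat 58°.
Subsquare k=10, i=8: +10·0.0833333° lon, +8·0.0416667° lat → SW at lon 68.8333°, lat 58.3333°.
Cell spans 0.0833333° lon × 0.0416667° lat.
south 58.3333, north 58.3750.

58.3333, 58.3750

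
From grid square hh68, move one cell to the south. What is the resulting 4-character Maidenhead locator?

Latitude square 8; −1 → 7.
The longitude characters are unchanged.

HH67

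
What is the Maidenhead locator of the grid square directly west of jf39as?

JF29xs

Longitude subsquare a = 0; −1 → -1, wraps to 23 = x, carry into square.
Longitude square 3; −1 → 2.
The latitude characters are unchanged.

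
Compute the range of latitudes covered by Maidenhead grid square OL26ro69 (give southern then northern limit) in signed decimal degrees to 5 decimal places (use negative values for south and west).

26.62083, 26.62500

Field O=14, L=11: +14·20° lon, +11·10° lat → SW at lon 100°, lat 20°.
Square 2, 6: +2·2° lon, +6·1° lat → SW at lon 104°, lat 26°.
Subsquare r=17, o=14: +17·0.0833333° lon, +14·0.0416667° lat → SW at lon 105.417°, lat 26.5833°.
Extended square 6, 9: +6·0.00833333° lon, +9·0.00416667° lat → SW at lon 105.467°, lat 26.6208°.
Cell spans 0.00833333° lon × 0.00416667° lat.
south 26.62083, north 26.62500.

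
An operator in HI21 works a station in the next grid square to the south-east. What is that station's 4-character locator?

Longitude square 2; +1 → 3.
Latitude square 1; −1 → 0.

HI30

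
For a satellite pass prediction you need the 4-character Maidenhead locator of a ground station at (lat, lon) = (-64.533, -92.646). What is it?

EC35

Shift to the Maidenhead origin (180°W, 90°S): lon 87.35, lat 25.47.
Field: 87.35/20 → 4 → E, 25.47/10 → 2 → C; chars EC.
Square: 7.35/2 → 3, 5.47/1 → 5; chars 35.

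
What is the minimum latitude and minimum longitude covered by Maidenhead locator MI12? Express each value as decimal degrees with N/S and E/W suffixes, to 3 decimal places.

Field M=12, I=8: +12·20° lon, +8·10° lat → SW at lon 60°, lat -10°.
Square 1, 2: +1·2° lon, +2·1° lat → SW at lon 62°, lat -8°.
latitude 8.000° S, longitude 62.000° E.

8.000° S, 62.000° E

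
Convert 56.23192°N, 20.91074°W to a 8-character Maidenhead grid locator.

HO96nf05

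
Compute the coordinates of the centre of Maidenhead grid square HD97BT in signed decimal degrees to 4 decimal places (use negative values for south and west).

-52.1875, -21.8750

Field H=7, D=3: +7·20° lon, +3·10° lat → SW at lon -40°, lat -60°.
Square 9, 7: +9·2° lon, +7·1° lat → SW at lon -22°, lat -53°.
Subsquare b=1, t=19: +1·0.0833333° lon, +19·0.0416667° lat → SW at lon -21.9167°, lat -52.2083°.
Cell spans 0.0833333° lon × 0.0416667° lat. Centre is SW corner plus half of each.
latitude -52.1875, longitude -21.8750.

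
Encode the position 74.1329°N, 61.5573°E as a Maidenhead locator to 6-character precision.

Shift to the Maidenhead origin (180°W, 90°S): lon 241.5573, lat 164.1329.
Field: 241.5573/20 → 12 → M, 164.1329/10 → 16 → Q; chars MQ.
Square: 1.5573/2 → 0, 4.1329/1 → 4; chars 04.
Subsquare: 1.5573/0.0833333 → 18 → s, 0.1329/0.0416667 → 3 → d; chars sd.

MQ04sd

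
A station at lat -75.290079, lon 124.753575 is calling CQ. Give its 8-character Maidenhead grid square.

Add 180° to longitude and 90° to latitude: 304.75358, 14.70992.
Field: lon ⌊304.75358/20⌋ = 15 → P; lat ⌊14.70992/10⌋ = 1 → B.
Square: lon ⌊4.75358/2⌋ = 2; lat ⌊4.70992/1⌋ = 4.
Subsquare: lon ⌊0.75358/0.0833333⌋ = 9 → j; lat ⌊0.70992/0.0416667⌋ = 17 → r.
Extended square: lon ⌊0.00358/0.00833333⌋ = 0; lat ⌊0.00159/0.00416667⌋ = 0.

PB24jr00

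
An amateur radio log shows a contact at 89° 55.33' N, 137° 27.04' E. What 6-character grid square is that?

PR89rw

Shift to the Maidenhead origin (180°W, 90°S): lon 317.4507, lat 179.9222.
Field (20°×10°, letters A–R): 317.4507/20 → 15 → P, 179.9222/10 → 17 → R; chars PR.
Square (2°×1°, digits 0–9): 17.4507/2 → 8, 9.9222/1 → 9; chars 89.
Subsquare (5′×2.5′, letters a–x): 1.4507/0.0833333 → 17 → r, 0.9222/0.0416667 → 22 → w; chars rw.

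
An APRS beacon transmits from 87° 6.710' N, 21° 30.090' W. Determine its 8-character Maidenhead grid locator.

Shift to the Maidenhead origin (180°W, 90°S): lon 158.49850, lat 177.11183.
Field: 158.49850/20 → 7 → H, 177.11183/10 → 17 → R; chars HR.
Square: 18.49850/2 → 9, 7.11183/1 → 7; chars 97.
Subsquare: 0.49850/0.0833333 → 5 → f, 0.11183/0.0416667 → 2 → c; chars fc.
Extended square: 0.08183/0.00833333 → 9, 0.02850/0.00416667 → 6; chars 96.

HR97fc96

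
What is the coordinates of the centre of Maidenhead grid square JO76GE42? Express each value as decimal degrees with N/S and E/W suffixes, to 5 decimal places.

Field J=9, O=14: +9·20° lon, +14·10° lat → SW at lon 0°, lat 50°.
Square 7, 6: +7·2° lon, +6·1° lat → SW at lon 14°, lat 56°.
Subsquare g=6, e=4: +6·0.0833333° lon, +4·0.0416667° lat → SW at lon 14.5°, lat 56.1667°.
Extended square 4, 2: +4·0.00833333° lon, +2·0.00416667° lat → SW at lon 14.5333°, lat 56.175°.
Cell spans 0.00833333° lon × 0.00416667° lat. Centre is SW corner plus half of each.
latitude 56.17708° N, longitude 14.53750° E.

56.17708° N, 14.53750° E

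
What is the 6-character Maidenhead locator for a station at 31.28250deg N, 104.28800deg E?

OM21dg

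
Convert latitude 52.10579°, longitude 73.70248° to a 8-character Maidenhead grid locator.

Add 180° to longitude and 90° to latitude: 253.70248, 142.10579.
Field (20°×10°, letters A–R): lon ⌊253.70248/20⌋ = 12 → M; lat ⌊142.10579/10⌋ = 14 → O.
Square (2°×1°, digits 0–9): lon ⌊13.70248/2⌋ = 6; lat ⌊2.10579/1⌋ = 2.
Subsquare (5′×2.5′, letters a–x): lon ⌊1.70248/0.0833333⌋ = 20 → u; lat ⌊0.10579/0.0416667⌋ = 2 → c.
Extended square (30″×15″, digits 0–9): lon ⌊0.03581/0.00833333⌋ = 4; lat ⌊0.02246/0.00416667⌋ = 5.

MO62uc45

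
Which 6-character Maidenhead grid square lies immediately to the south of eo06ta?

Latitude subsquare a = 0; −1 → -1, wraps to 23 = x, carry into square.
Latitude square 6; −1 → 5.
The longitude characters are unchanged.

EO05tx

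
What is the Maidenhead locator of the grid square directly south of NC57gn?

NC57gm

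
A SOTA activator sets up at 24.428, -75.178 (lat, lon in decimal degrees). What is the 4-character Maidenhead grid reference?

FL24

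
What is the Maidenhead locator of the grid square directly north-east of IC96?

Longitude square 9; +1 → 10, wraps to 0, carry into field.
Longitude field I = 8; +1 → 9 = J.
Latitude square 6; +1 → 7.

JC07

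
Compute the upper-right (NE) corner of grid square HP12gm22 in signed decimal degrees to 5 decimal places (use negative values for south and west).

62.51250, -37.47500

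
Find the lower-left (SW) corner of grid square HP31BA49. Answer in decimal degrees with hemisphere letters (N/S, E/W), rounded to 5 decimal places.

61.03750° N, 33.88333° W

Field H=7, P=15: +7·20° lon, +15·10° lat → SW at lon -40°, lat 60°.
Square 3, 1: +3·2° lon, +1·1° lat → SW at lon -34°, lat 61°.
Subsquare b=1, a=0: +1·0.0833333° lon, +0·0.0416667° lat → SW at lon -33.9167°, lat 61°.
Extended square 4, 9: +4·0.00833333° lon, +9·0.00416667° lat → SW at lon -33.8833°, lat 61.0375°.
latitude 61.03750° N, longitude 33.88333° W.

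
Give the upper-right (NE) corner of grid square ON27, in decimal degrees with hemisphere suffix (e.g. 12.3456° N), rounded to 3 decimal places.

48.000° N, 106.000° E

Field O=14, N=13: +14·20° lon, +13·10° lat → SW at lon 100°, lat 40°.
Square 2, 7: +2·2° lon, +7·1° lat → SW at lon 104°, lat 47°.
Cell spans 2° lon × 1° lat. NE corner is SW corner plus one full cell.
latitude 48.000° N, longitude 106.000° E.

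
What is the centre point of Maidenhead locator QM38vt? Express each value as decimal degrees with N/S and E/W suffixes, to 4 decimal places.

38.8125° N, 147.7917° E

Field Q=16, M=12: +16·20° lon, +12·10° lat → SW at lon 140°, lat 30°.
Square 3, 8: +3·2° lon, +8·1° lat → SW at lon 146°, lat 38°.
Subsquare v=21, t=19: +21·0.0833333° lon, +19·0.0416667° lat → SW at lon 147.75°, lat 38.7917°.
Cell spans 0.0833333° lon × 0.0416667° lat. Centre is SW corner plus half of each.
latitude 38.8125° N, longitude 147.7917° E.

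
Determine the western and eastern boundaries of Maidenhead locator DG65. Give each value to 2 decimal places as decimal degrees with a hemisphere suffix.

108.00° W, 106.00° W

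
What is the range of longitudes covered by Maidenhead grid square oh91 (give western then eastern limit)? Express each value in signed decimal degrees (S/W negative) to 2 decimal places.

Field O=14, H=7: +14·20° lon, +7·10° lat → SW at lon 100°, lat -20°.
Square 9, 1: +9·2° lon, +1·1° lat → SW at lon 118°, lat -19°.
Cell spans 2° lon × 1° lat.
west 118.00, east 120.00.

118.00, 120.00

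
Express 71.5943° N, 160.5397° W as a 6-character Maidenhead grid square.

AQ91ro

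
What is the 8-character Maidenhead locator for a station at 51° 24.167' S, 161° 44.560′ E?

Add 180° to longitude and 90° to latitude: 341.74267, 38.59722.
Field (20°×10°, letters A–R): 341.74267/20 → 17 → R, 38.59722/10 → 3 → D; chars RD.
Square (2°×1°, digits 0–9): 1.74267/2 → 0, 8.59722/1 → 8; chars 08.
Subsquare (5′×2.5′, letters a–x): 1.74267/0.0833333 → 20 → u, 0.59722/0.0416667 → 14 → o; chars uo.
Extended square (30″×15″, digits 0–9): 0.07600/0.00833333 → 9, 0.01388/0.00416667 → 3; chars 93.

RD08uo93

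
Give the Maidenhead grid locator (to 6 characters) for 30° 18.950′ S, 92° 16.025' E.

Shift to the Maidenhead origin (180°W, 90°S): lon 272.2671, lat 59.6842.
Field: lon ⌊272.2671/20⌋ = 13 → N; lat ⌊59.6842/10⌋ = 5 → F.
Square: lon ⌊12.2671/2⌋ = 6; lat ⌊9.6842/1⌋ = 9.
Subsquare: lon ⌊0.2671/0.0833333⌋ = 3 → d; lat ⌊0.6842/0.0416667⌋ = 16 → q.

NF69dq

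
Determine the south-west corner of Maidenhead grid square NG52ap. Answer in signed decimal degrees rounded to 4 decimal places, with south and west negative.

Field N=13, G=6: +13·20° lon, +6·10° lat → SW at lon 80°, lat -30°.
Square 5, 2: +5·2° lon, +2·1° lat → SW at lon 90°, lat -28°.
Subsquare a=0, p=15: +0·0.0833333° lon, +15·0.0416667° lat → SW at lon 90°, lat -27.375°.
latitude -27.3750, longitude 90.0000.

-27.3750, 90.0000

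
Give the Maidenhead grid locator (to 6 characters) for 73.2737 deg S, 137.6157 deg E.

Offset from 180°W / 90°S: lon 317.6157°, lat 16.7263°.
Field: lon ⌊317.6157/20⌋ = 15 → P; lat ⌊16.7263/10⌋ = 1 → B.
Square: lon ⌊17.6157/2⌋ = 8; lat ⌊6.7263/1⌋ = 6.
Subsquare: lon ⌊1.6157/0.0833333⌋ = 19 → t; lat ⌊0.7263/0.0416667⌋ = 17 → r.

PB86tr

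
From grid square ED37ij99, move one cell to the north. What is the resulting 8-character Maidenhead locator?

ED37ik90

Latitude extended square 9; +1 → 10, wraps to 0, carry into subsquare.
Latitude subsquare j = 9; +1 → 10 = k.
The longitude characters are unchanged.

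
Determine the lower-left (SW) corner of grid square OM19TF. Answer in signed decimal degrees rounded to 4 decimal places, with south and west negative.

39.2083, 103.5833

Field O=14, M=12: +14·20° lon, +12·10° lat → SW at lon 100°, lat 30°.
Square 1, 9: +1·2° lon, +9·1° lat → SW at lon 102°, lat 39°.
Subsquare t=19, f=5: +19·0.0833333° lon, +5·0.0416667° lat → SW at lon 103.583°, lat 39.2083°.
latitude 39.2083, longitude 103.5833.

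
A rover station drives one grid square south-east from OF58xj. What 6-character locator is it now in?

OF68ai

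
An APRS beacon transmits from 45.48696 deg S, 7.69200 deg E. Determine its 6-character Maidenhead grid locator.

Add 180° to longitude and 90° to latitude: 187.6920, 44.5130.
Field: lon ⌊187.6920/20⌋ = 9 → J; lat ⌊44.5130/10⌋ = 4 → E.
Square: lon ⌊7.6920/2⌋ = 3; lat ⌊4.5130/1⌋ = 4.
Subsquare: lon ⌊1.6920/0.0833333⌋ = 20 → u; lat ⌊0.5130/0.0416667⌋ = 12 → m.

JE34um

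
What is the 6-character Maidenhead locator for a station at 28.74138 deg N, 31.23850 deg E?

Shift to the Maidenhead origin (180°W, 90°S): lon 211.2385, lat 118.7414.
Field: lon ⌊211.2385/20⌋ = 10 → K; lat ⌊118.7414/10⌋ = 11 → L.
Square: lon ⌊11.2385/2⌋ = 5; lat ⌊8.7414/1⌋ = 8.
Subsquare: lon ⌊1.2385/0.0833333⌋ = 14 → o; lat ⌊0.7414/0.0416667⌋ = 17 → r.

KL58or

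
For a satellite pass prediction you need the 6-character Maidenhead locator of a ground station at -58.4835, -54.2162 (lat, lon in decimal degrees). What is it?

GD21vm

Offset from 180°W / 90°S: lon 125.7838°, lat 31.5165°.
Field: 125.7838/20 → 6 → G, 31.5165/10 → 3 → D; chars GD.
Square: 5.7838/2 → 2, 1.5165/1 → 1; chars 21.
Subsquare: 1.7838/0.0833333 → 21 → v, 0.5165/0.0416667 → 12 → m; chars vm.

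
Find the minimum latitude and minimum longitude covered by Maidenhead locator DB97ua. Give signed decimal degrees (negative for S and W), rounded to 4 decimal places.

-73.0000, -100.3333

Field D=3, B=1: +3·20° lon, +1·10° lat → SW at lon -120°, lat -80°.
Square 9, 7: +9·2° lon, +7·1° lat → SW at lon -102°, lat -73°.
Subsquare u=20, a=0: +20·0.0833333° lon, +0·0.0416667° lat → SW at lon -100.333°, lat -73°.
latitude -73.0000, longitude -100.3333.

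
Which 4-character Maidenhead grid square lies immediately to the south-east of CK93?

DK02

Longitude square 9; +1 → 10, wraps to 0, carry into field.
Longitude field C = 2; +1 → 3 = D.
Latitude square 3; −1 → 2.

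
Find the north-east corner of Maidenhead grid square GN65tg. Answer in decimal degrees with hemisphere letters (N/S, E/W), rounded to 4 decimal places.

Field G=6, N=13: +6·20° lon, +13·10° lat → SW at lon -60°, lat 40°.
Square 6, 5: +6·2° lon, +5·1° lat → SW at lon -48°, lat 45°.
Subsquare t=19, g=6: +19·0.0833333° lon, +6·0.0416667° lat → SW at lon -46.4167°, lat 45.25°.
Cell spans 0.0833333° lon × 0.0416667° lat. NE corner is SW corner plus one full cell.
latitude 45.2917° N, longitude 46.3333° W.

45.2917° N, 46.3333° W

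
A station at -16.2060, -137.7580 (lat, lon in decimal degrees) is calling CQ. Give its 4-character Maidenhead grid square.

Shift to the Maidenhead origin (180°W, 90°S): lon 42.24, lat 73.79.
Field: lon ⌊42.24/20⌋ = 2 → C; lat ⌊73.79/10⌋ = 7 → H.
Square: lon ⌊2.24/2⌋ = 1; lat ⌊3.79/1⌋ = 3.

CH13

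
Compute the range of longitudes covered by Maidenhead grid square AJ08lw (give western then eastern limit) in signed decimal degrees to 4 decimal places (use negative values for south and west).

-179.0833, -179.0000

Field A=0, J=9: +0·20° lon, +9·10° lat → SW at lon -180°, lat 0°.
Square 0, 8: +0·2° lon, +8·1° lat → SW at lon -180°, lat 8°.
Subsquare l=11, w=22: +11·0.0833333° lon, +22·0.0416667° lat → SW at lon -179.083°, lat 8.91667°.
Cell spans 0.0833333° lon × 0.0416667° lat.
west -179.0833, east -179.0000.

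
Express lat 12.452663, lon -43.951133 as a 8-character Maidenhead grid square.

Shift to the Maidenhead origin (180°W, 90°S): lon 136.04887, lat 102.45266.
Field: lon ⌊136.04887/20⌋ = 6 → G; lat ⌊102.45266/10⌋ = 10 → K.
Square: lon ⌊16.04887/2⌋ = 8; lat ⌊2.45266/1⌋ = 2.
Subsquare: lon ⌊0.04887/0.0833333⌋ = 0 → a; lat ⌊0.45266/0.0416667⌋ = 10 → k.
Extended square: lon ⌊0.04887/0.00833333⌋ = 5; lat ⌊0.03600/0.00416667⌋ = 8.

GK82ak58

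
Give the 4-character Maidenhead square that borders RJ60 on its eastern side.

RJ70

Longitude square 6; +1 → 7.
The latitude characters are unchanged.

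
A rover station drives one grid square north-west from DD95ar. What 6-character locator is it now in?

DD85xs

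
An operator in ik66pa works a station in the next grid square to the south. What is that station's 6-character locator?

Latitude subsquare a = 0; −1 → -1, wraps to 23 = x, carry into square.
Latitude square 6; −1 → 5.
The longitude characters are unchanged.

IK65px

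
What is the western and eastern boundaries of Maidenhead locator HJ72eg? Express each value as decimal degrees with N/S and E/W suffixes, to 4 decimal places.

Field H=7, J=9: +7·20° lon, +9·10° lat → SW at lon -40°, lat 0°.
Square 7, 2: +7·2° lon, +2·1° lat → SW at lon -26°, lat 2°.
Subsquare e=4, g=6: +4·0.0833333° lon, +6·0.0416667° lat → SW at lon -25.6667°, lat 2.25°.
Cell spans 0.0833333° lon × 0.0416667° lat.
west 25.6667° W, east 25.5833° W.

25.6667° W, 25.5833° W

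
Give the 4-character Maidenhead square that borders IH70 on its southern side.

IG79

Latitude square 0; −1 → -1, wraps to 9, carry into field.
Latitude field H = 7; −1 → 6 = G.
The longitude characters are unchanged.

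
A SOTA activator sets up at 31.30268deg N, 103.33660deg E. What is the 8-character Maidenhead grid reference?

OM11qh02

Shift to the Maidenhead origin (180°W, 90°S): lon 283.33660, lat 121.30268.
Field: lon ⌊283.33660/20⌋ = 14 → O; lat ⌊121.30268/10⌋ = 12 → M.
Square: lon ⌊3.33660/2⌋ = 1; lat ⌊1.30268/1⌋ = 1.
Subsquare: lon ⌊1.33660/0.0833333⌋ = 16 → q; lat ⌊0.30268/0.0416667⌋ = 7 → h.
Extended square: lon ⌊0.00327/0.00833333⌋ = 0; lat ⌊0.01101/0.00416667⌋ = 2.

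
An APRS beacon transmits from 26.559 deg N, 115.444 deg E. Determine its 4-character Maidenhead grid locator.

Shift to the Maidenhead origin (180°W, 90°S): lon 295.44, lat 116.56.
Field: lon ⌊295.44/20⌋ = 14 → O; lat ⌊116.56/10⌋ = 11 → L.
Square: lon ⌊15.44/2⌋ = 7; lat ⌊6.56/1⌋ = 6.

OL76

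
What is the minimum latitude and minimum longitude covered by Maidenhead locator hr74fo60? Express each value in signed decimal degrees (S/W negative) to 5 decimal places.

84.58333, -25.53333

Field H=7, R=17: +7·20° lon, +17·10° lat → SW at lon -40°, lat 80°.
Square 7, 4: +7·2° lon, +4·1° lat → SW at lon -26°, lat 84°.
Subsquare f=5, o=14: +5·0.0833333° lon, +14·0.0416667° lat → SW at lon -25.5833°, lat 84.5833°.
Extended square 6, 0: +6·0.00833333° lon, +0·0.00416667° lat → SW at lon -25.5333°, lat 84.5833°.
latitude 84.58333, longitude -25.53333.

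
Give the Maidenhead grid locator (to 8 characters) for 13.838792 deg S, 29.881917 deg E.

KH46wd58

Shift to the Maidenhead origin (180°W, 90°S): lon 209.88192, lat 76.16121.
Field (20°×10°, letters A–R): 209.88192/20 → 10 → K, 76.16121/10 → 7 → H; chars KH.
Square (2°×1°, digits 0–9): 9.88192/2 → 4, 6.16121/1 → 6; chars 46.
Subsquare (5′×2.5′, letters a–x): 1.88192/0.0833333 → 22 → w, 0.16121/0.0416667 → 3 → d; chars wd.
Extended square (30″×15″, digits 0–9): 0.04858/0.00833333 → 5, 0.03621/0.00416667 → 8; chars 58.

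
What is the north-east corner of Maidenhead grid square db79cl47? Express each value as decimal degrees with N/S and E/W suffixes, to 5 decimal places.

70.50833° S, 105.79167° W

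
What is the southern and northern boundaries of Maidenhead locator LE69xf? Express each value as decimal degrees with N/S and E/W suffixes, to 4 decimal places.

40.7917° S, 40.7500° S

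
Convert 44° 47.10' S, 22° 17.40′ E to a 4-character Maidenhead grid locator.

KE15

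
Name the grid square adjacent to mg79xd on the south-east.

Longitude subsquare x = 23; +1 → 24, wraps to 0 = a, carry into square.
Longitude square 7; +1 → 8.
Latitude subsquare d = 3; −1 → 2 = c.

MG89ac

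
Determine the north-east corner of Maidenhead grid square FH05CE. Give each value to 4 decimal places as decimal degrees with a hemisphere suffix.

14.7917° S, 79.7500° W

Field F=5, H=7: +5·20° lon, +7·10° lat → SW at lon -80°, lat -20°.
Square 0, 5: +0·2° lon, +5·1° lat → SW at lon -80°, lat -15°.
Subsquare c=2, e=4: +2·0.0833333° lon, +4·0.0416667° lat → SW at lon -79.8333°, lat -14.8333°.
Cell spans 0.0833333° lon × 0.0416667° lat. NE corner is SW corner plus one full cell.
latitude 14.7917° S, longitude 79.7500° W.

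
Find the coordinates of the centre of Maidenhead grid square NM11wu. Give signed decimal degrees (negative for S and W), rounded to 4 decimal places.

31.8542, 83.8750

Field N=13, M=12: +13·20° lon, +12·10° lat → SW at lon 80°, lat 30°.
Square 1, 1: +1·2° lon, +1·1° lat → SW at lon 82°, lat 31°.
Subsquare w=22, u=20: +22·0.0833333° lon, +20·0.0416667° lat → SW at lon 83.8333°, lat 31.8333°.
Cell spans 0.0833333° lon × 0.0416667° lat. Centre is SW corner plus half of each.
latitude 31.8542, longitude 83.8750.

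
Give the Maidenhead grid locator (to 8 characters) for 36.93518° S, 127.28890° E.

PF33pb45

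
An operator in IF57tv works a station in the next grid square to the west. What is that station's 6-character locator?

IF57sv

Longitude subsquare t = 19; −1 → 18 = s.
The latitude characters are unchanged.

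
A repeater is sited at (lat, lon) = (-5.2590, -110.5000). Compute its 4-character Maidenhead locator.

DI44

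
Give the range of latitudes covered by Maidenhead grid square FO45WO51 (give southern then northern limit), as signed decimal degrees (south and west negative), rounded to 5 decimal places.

55.58750, 55.59167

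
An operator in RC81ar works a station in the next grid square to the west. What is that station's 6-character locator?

Longitude subsquare a = 0; −1 → -1, wraps to 23 = x, carry into square.
Longitude square 8; −1 → 7.
The latitude characters are unchanged.

RC71xr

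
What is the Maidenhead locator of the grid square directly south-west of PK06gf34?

PK06gf23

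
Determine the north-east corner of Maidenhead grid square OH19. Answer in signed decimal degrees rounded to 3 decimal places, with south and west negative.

-10.000, 104.000

Field O=14, H=7: +14·20° lon, +7·10° lat → SW at lon 100°, lat -20°.
Square 1, 9: +1·2° lon, +9·1° lat → SW at lon 102°, lat -11°.
Cell spans 2° lon × 1° lat. NE corner is SW corner plus one full cell.
latitude -10.000, longitude 104.000.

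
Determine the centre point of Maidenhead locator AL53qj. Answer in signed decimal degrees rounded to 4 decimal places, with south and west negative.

23.3958, -168.6250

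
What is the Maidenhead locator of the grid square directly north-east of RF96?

Longitude square 9; +1 → 10, wraps to 0, carry into field.
Longitude field R = 17; +1 → 18, wraps to 0 = A, wrapping around the antimeridian.
Latitude square 6; +1 → 7.

AF07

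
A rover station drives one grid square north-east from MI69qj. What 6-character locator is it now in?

Longitude subsquare q = 16; +1 → 17 = r.
Latitude subsquare j = 9; +1 → 10 = k.

MI69rk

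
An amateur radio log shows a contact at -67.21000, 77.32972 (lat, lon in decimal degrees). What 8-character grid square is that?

Shift to the Maidenhead origin (180°W, 90°S): lon 257.32972, lat 22.79000.
Field: 257.32972/20 → 12 → M, 22.79000/10 → 2 → C; chars MC.
Square: 17.32972/2 → 8, 2.79000/1 → 2; chars 82.
Subsquare: 1.32972/0.0833333 → 15 → p, 0.79000/0.0416667 → 18 → s; chars ps.
Extended square: 0.07972/0.00833333 → 9, 0.04000/0.00416667 → 9; chars 99.

MC82ps99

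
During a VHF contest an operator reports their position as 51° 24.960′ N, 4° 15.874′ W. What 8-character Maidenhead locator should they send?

Offset from 180°W / 90°S: lon 175.73543°, lat 141.41600°.
Field (20°×10°, letters A–R): lon ⌊175.73543/20⌋ = 8 → I; lat ⌊141.41600/10⌋ = 14 → O.
Square (2°×1°, digits 0–9): lon ⌊15.73543/2⌋ = 7; lat ⌊1.41600/1⌋ = 1.
Subsquare (5′×2.5′, letters a–x): lon ⌊1.73543/0.0833333⌋ = 20 → u; lat ⌊0.41600/0.0416667⌋ = 9 → j.
Extended square (30″×15″, digits 0–9): lon ⌊0.06877/0.00833333⌋ = 8; lat ⌊0.04100/0.00416667⌋ = 9.

IO71uj89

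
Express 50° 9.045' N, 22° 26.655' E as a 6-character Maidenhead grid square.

Add 180° to longitude and 90° to latitude: 202.4443, 140.1508.
Field (20°×10°, letters A–R): lon ⌊202.4443/20⌋ = 10 → K; lat ⌊140.1508/10⌋ = 14 → O.
Square (2°×1°, digits 0–9): lon ⌊2.4443/2⌋ = 1; lat ⌊0.1508/1⌋ = 0.
Subsquare (5′×2.5′, letters a–x): lon ⌊0.4443/0.0833333⌋ = 5 → f; lat ⌊0.1508/0.0416667⌋ = 3 → d.

KO10fd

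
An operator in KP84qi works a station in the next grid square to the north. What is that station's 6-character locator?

KP84qj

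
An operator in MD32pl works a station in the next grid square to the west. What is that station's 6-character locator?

MD32ol

Longitude subsquare p = 15; −1 → 14 = o.
The latitude characters are unchanged.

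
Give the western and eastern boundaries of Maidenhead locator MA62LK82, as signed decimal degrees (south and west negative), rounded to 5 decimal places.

72.98333, 72.99167

Field M=12, A=0: +12·20° lon, +0·10° lat → SW at lon 60°, lat -90°.
Square 6, 2: +6·2° lon, +2·1° lat → SW at lon 72°, lat -88°.
Subsquare l=11, k=10: +11·0.0833333° lon, +10·0.0416667° lat → SW at lon 72.9167°, lat -87.5833°.
Extended square 8, 2: +8·0.00833333° lon, +2·0.00416667° lat → SW at lon 72.9833°, lat -87.575°.
Cell spans 0.00833333° lon × 0.00416667° lat.
west 72.98333, east 72.99167.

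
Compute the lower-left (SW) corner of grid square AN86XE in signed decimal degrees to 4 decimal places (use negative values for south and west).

46.1667, -162.0833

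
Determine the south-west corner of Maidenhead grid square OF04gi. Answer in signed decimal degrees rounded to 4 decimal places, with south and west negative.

-35.6667, 100.5000

Field O=14, F=5: +14·20° lon, +5·10° lat → SW at lon 100°, lat -40°.
Square 0, 4: +0·2° lon, +4·1° lat → SW at lon 100°, lat -36°.
Subsquare g=6, i=8: +6·0.0833333° lon, +8·0.0416667° lat → SW at lon 100.5°, lat -35.6667°.
latitude -35.6667, longitude 100.5000.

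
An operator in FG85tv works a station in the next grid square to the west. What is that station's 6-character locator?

Longitude subsquare t = 19; −1 → 18 = s.
The latitude characters are unchanged.

FG85sv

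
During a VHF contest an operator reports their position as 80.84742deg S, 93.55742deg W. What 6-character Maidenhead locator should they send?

Offset from 180°W / 90°S: lon 86.4426°, lat 9.1526°.
Field (20°×10°, letters A–R): 86.4426/20 → 4 → E, 9.1526/10 → 0 → A; chars EA.
Square (2°×1°, digits 0–9): 6.4426/2 → 3, 9.1526/1 → 9; chars 39.
Subsquare (5′×2.5′, letters a–x): 0.4426/0.0833333 → 5 → f, 0.1526/0.0416667 → 3 → d; chars fd.

EA39fd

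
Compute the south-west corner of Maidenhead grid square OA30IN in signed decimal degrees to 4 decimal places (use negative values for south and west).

-89.4583, 106.6667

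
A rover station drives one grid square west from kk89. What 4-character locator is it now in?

KK79

Longitude square 8; −1 → 7.
The latitude characters are unchanged.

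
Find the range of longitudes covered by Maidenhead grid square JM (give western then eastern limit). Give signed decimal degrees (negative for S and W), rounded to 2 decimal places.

0.00, 20.00

Field J=9, M=12: +9·20° lon, +12·10° lat → SW at lon 0°, lat 30°.
Cell spans 20° lon × 10° lat.
west 0.00, east 20.00.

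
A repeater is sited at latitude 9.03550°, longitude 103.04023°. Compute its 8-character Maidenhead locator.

OJ19ma48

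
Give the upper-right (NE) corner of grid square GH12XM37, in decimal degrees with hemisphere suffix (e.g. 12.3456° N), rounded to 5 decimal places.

17.46667° S, 56.05000° W

Field G=6, H=7: +6·20° lon, +7·10° lat → SW at lon -60°, lat -20°.
Square 1, 2: +1·2° lon, +2·1° lat → SW at lon -58°, lat -18°.
Subsquare x=23, m=12: +23·0.0833333° lon, +12·0.0416667° lat → SW at lon -56.0833°, lat -17.5°.
Extended square 3, 7: +3·0.00833333° lon, +7·0.00416667° lat → SW at lon -56.0583°, lat -17.4708°.
Cell spans 0.00833333° lon × 0.00416667° lat. NE corner is SW corner plus one full cell.
latitude 17.46667° S, longitude 56.05000° W.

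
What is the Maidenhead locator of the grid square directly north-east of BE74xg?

BE84ah

Longitude subsquare x = 23; +1 → 24, wraps to 0 = a, carry into square.
Longitude square 7; +1 → 8.
Latitude subsquare g = 6; +1 → 7 = h.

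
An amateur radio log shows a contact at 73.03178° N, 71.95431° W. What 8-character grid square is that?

Add 180° to longitude and 90° to latitude: 108.04569, 163.03178.
Field: lon ⌊108.04569/20⌋ = 5 → F; lat ⌊163.03178/10⌋ = 16 → Q.
Square: lon ⌊8.04569/2⌋ = 4; lat ⌊3.03178/1⌋ = 3.
Subsquare: lon ⌊0.04569/0.0833333⌋ = 0 → a; lat ⌊0.03178/0.0416667⌋ = 0 → a.
Extended square: lon ⌊0.04569/0.00833333⌋ = 5; lat ⌊0.03178/0.00416667⌋ = 7.

FQ43aa57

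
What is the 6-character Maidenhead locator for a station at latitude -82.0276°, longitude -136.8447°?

CA17nx

Add 180° to longitude and 90° to latitude: 43.1553, 7.9724.
Field: 43.1553/20 → 2 → C, 7.9724/10 → 0 → A; chars CA.
Square: 3.1553/2 → 1, 7.9724/1 → 7; chars 17.
Subsquare: 1.1553/0.0833333 → 13 → n, 0.9724/0.0416667 → 23 → x; chars nx.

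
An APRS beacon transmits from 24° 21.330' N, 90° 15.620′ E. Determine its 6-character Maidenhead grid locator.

Offset from 180°W / 90°S: lon 270.2603°, lat 114.3555°.
Field: 270.2603/20 → 13 → N, 114.3555/10 → 11 → L; chars NL.
Square: 10.2603/2 → 5, 4.3555/1 → 4; chars 54.
Subsquare: 0.2603/0.0833333 → 3 → d, 0.3555/0.0416667 → 8 → i; chars di.

NL54di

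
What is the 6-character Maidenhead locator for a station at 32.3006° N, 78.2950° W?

Shift to the Maidenhead origin (180°W, 90°S): lon 101.7050, lat 122.3006.
Field: 101.7050/20 → 5 → F, 122.3006/10 → 12 → M; chars FM.
Square: 1.7050/2 → 0, 2.3006/1 → 2; chars 02.
Subsquare: 1.7050/0.0833333 → 20 → u, 0.3006/0.0416667 → 7 → h; chars uh.

FM02uh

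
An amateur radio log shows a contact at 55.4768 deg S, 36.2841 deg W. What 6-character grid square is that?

HD14um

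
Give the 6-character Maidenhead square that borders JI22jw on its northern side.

JI22jx

Latitude subsquare w = 22; +1 → 23 = x.
The longitude characters are unchanged.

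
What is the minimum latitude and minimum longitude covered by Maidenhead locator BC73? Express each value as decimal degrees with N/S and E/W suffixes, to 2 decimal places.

67.00° S, 146.00° W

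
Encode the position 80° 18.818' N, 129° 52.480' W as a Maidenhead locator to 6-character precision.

Offset from 180°W / 90°S: lon 50.1253°, lat 170.3136°.
Field: lon ⌊50.1253/20⌋ = 2 → C; lat ⌊170.3136/10⌋ = 17 → R.
Square: lon ⌊10.1253/2⌋ = 5; lat ⌊0.3136/1⌋ = 0.
Subsquare: lon ⌊0.1253/0.0833333⌋ = 1 → b; lat ⌊0.3136/0.0416667⌋ = 7 → h.

CR50bh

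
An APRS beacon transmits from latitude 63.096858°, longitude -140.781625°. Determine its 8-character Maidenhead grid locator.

BP93oc63

Shift to the Maidenhead origin (180°W, 90°S): lon 39.21838, lat 153.09686.
Field: lon ⌊39.21838/20⌋ = 1 → B; lat ⌊153.09686/10⌋ = 15 → P.
Square: lon ⌊19.21838/2⌋ = 9; lat ⌊3.09686/1⌋ = 3.
Subsquare: lon ⌊1.21838/0.0833333⌋ = 14 → o; lat ⌊0.09686/0.0416667⌋ = 2 → c.
Extended square: lon ⌊0.05171/0.00833333⌋ = 6; lat ⌊0.01352/0.00416667⌋ = 3.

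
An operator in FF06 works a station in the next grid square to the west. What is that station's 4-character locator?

EF96

Longitude square 0; −1 → -1, wraps to 9, carry into field.
Longitude field F = 5; −1 → 4 = E.
The latitude characters are unchanged.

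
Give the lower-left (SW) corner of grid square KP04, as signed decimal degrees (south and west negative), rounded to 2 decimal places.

64.00, 20.00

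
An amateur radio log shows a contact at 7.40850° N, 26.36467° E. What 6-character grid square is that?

KJ37ej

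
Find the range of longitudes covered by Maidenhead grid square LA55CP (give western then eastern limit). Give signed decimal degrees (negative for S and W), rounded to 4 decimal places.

50.1667, 50.2500

Field L=11, A=0: +11·20° lon, +0·10° lat → SW at lon 40°, lat -90°.
Square 5, 5: +5·2° lon, +5·1° lat → SW at lon 50°, lat -85°.
Subsquare c=2, p=15: +2·0.0833333° lon, +15·0.0416667° lat → SW at lon 50.1667°, lat -84.375°.
Cell spans 0.0833333° lon × 0.0416667° lat.
west 50.1667, east 50.2500.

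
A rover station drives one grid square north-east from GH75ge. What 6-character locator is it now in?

Longitude subsquare g = 6; +1 → 7 = h.
Latitude subsquare e = 4; +1 → 5 = f.

GH75hf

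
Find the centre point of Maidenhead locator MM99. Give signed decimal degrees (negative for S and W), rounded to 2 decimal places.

39.50, 79.00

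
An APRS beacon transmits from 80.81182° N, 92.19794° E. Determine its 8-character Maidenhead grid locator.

Offset from 180°W / 90°S: lon 272.19794°, lat 170.81182°.
Field (20°×10°, letters A–R): 272.19794/20 → 13 → N, 170.81182/10 → 17 → R; chars NR.
Square (2°×1°, digits 0–9): 12.19794/2 → 6, 0.81182/1 → 0; chars 60.
Subsquare (5′×2.5′, letters a–x): 0.19794/0.0833333 → 2 → c, 0.81182/0.0416667 → 19 → t; chars ct.
Extended square (30″×15″, digits 0–9): 0.03127/0.00833333 → 3, 0.02015/0.00416667 → 4; chars 34.

NR60ct34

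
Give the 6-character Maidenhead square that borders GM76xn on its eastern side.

GM86an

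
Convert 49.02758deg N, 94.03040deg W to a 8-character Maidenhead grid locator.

EN29xa66

Shift to the Maidenhead origin (180°W, 90°S): lon 85.96960, lat 139.02758.
Field (20°×10°, letters A–R): 85.96960/20 → 4 → E, 139.02758/10 → 13 → N; chars EN.
Square (2°×1°, digits 0–9): 5.96960/2 → 2, 9.02758/1 → 9; chars 29.
Subsquare (5′×2.5′, letters a–x): 1.96960/0.0833333 → 23 → x, 0.02758/0.0416667 → 0 → a; chars xa.
Extended square (30″×15″, digits 0–9): 0.05293/0.00833333 → 6, 0.02758/0.00416667 → 6; chars 66.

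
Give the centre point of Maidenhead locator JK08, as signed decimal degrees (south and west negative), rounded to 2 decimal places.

18.50, 1.00

Field J=9, K=10: +9·20° lon, +10·10° lat → SW at lon 0°, lat 10°.
Square 0, 8: +0·2° lon, +8·1° lat → SW at lon 0°, lat 18°.
Cell spans 2° lon × 1° lat. Centre is SW corner plus half of each.
latitude 18.50, longitude 1.00.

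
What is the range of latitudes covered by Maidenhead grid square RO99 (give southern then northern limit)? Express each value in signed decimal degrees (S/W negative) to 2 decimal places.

59.00, 60.00

Field R=17, O=14: +17·20° lon, +14·10° lat → SW at lon 160°, lat 50°.
Square 9, 9: +9·2° lon, +9·1° lat → SW at lon 178°, lat 59°.
Cell spans 2° lon × 1° lat.
south 59.00, north 60.00.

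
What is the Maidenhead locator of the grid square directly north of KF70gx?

KF71ga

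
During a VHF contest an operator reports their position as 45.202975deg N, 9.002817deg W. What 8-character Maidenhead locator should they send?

IN55le98

Offset from 180°W / 90°S: lon 170.99718°, lat 135.20298°.
Field: 170.99718/20 → 8 → I, 135.20298/10 → 13 → N; chars IN.
Square: 10.99718/2 → 5, 5.20298/1 → 5; chars 55.
Subsquare: 0.99718/0.0833333 → 11 → l, 0.20298/0.0416667 → 4 → e; chars le.
Extended square: 0.08052/0.00833333 → 9, 0.03631/0.00416667 → 8; chars 98.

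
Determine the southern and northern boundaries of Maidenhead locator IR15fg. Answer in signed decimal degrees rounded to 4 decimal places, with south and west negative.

85.2500, 85.2917

Field I=8, R=17: +8·20° lon, +17·10° lat → SW at lon -20°, lat 80°.
Square 1, 5: +1·2° lon, +5·1° lat → SW at lon -18°, lat 85°.
Subsquare f=5, g=6: +5·0.0833333° lon, +6·0.0416667° lat → SW at lon -17.5833°, lat 85.25°.
Cell spans 0.0833333° lon × 0.0416667° lat.
south 85.2500, north 85.2917.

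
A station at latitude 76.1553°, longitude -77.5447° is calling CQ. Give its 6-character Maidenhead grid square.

FQ16fd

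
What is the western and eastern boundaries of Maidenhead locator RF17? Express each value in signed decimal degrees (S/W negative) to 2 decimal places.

162.00, 164.00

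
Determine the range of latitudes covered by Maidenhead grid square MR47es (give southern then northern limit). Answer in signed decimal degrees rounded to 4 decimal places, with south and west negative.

87.7500, 87.7917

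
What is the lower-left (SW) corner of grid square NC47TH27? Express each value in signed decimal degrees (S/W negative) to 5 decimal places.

-62.67917, 89.60000

Field N=13, C=2: +13·20° lon, +2·10° lat → SW at lon 80°, lat -70°.
Square 4, 7: +4·2° lon, +7·1° lat → SW at lon 88°, lat -63°.
Subsquare t=19, h=7: +19·0.0833333° lon, +7·0.0416667° lat → SW at lon 89.5833°, lat -62.7083°.
Extended square 2, 7: +2·0.00833333° lon, +7·0.00416667° lat → SW at lon 89.6°, lat -62.6792°.
latitude -62.67917, longitude 89.60000.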